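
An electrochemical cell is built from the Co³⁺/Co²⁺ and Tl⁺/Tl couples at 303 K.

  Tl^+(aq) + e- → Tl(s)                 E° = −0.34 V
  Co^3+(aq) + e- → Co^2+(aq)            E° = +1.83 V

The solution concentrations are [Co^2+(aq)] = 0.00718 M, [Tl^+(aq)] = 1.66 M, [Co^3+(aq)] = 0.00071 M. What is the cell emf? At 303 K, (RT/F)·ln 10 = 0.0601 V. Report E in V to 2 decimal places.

+2.10 V

The Co³⁺/Co²⁺ couple has the more positive E°, so it is the cathode; Tl⁺/Tl is the anode.
E°cell = +1.83 − (−0.34) = +2.17 V, with n = 1 electron transferred.
For the overall reaction Co^3+(aq) + Tl(s) → Co^2+(aq) + Tl^+(aq), Q = ([Co^2+(aq)]·[Tl^+(aq)]) / [Co^3+(aq)] = 16.8, giving log Q = 1.225.
E = E° − (0.0601/n)·log Q = +2.17 − (0.0601/1)(1.225) = +2.10 V.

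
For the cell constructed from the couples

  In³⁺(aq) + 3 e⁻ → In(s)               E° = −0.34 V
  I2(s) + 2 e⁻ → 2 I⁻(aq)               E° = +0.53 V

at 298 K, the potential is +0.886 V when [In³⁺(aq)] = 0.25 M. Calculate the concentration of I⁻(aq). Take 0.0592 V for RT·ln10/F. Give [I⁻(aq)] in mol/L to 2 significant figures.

The I₂/I⁻ couple has the larger reduction potential, so it is the cathode: E°cell = +0.53 − (−0.34) = +0.87 V and n = 6.
Since E = E° − (0.0592/n)·log Q, log Q = n(E° − E)/0.0592 = −1.622.
Balancing electrons gives 3 I2(s) + 2 In(s) → 6 I⁻(aq) + 2 In³⁺(aq); thus Q = [I⁻(aq)]^6·[In³⁺(aq)]^2.
Substituting the known concentrations and solving, log [I⁻(aq)] = −0.070 and [I⁻(aq)] = 0.85 M.

0.85 M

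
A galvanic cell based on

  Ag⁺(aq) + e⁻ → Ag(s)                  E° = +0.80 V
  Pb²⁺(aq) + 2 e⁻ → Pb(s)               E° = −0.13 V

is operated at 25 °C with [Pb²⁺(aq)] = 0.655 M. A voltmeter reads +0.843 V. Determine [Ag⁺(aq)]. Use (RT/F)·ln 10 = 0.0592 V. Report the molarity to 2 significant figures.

0.027 M

The Ag⁺/Ag couple has the larger reduction potential, so it is the cathode: E°cell = +0.80 − (−0.13) = +0.93 V and n = 2.
From the Nernst equation, log Q = n(E° − E)/0.0592 = 2·(+0.93 − (+0.843))/0.0592 = 2.939.
Balancing electrons gives 2 Ag⁺(aq) + Pb(s) → 2 Ag(s) + Pb²⁺(aq); thus Q = [Pb²⁺(aq)] / [Ag⁺(aq)]^2.
Solving for the unknown gives log [Ag⁺(aq)] = −1.561, so [Ag⁺(aq)] ≈ 0.027 M.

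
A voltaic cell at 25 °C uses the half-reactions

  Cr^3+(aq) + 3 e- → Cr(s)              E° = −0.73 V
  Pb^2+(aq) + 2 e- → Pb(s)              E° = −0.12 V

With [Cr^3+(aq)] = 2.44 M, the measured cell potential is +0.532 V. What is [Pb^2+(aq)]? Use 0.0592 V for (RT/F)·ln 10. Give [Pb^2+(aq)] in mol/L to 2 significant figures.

With Pb²⁺/Pb at the cathode and Cr³⁺/Cr at the anode, E°cell = −0.12 − (−0.73) = +0.61 V (n = 6).
Rearranging E = E° − (0.0592/n)·log Q gives log Q = 6(+0.61 − (+0.532))/0.0592 = 7.905.
For 3 Pb^2+(aq) + 2 Cr(s) → 3 Pb(s) + 2 Cr^3+(aq), the reaction quotient is Q = [Cr^3+(aq)]^2 / [Pb^2+(aq)]^3.
Isolating [Pb^2+(aq)] in Q = 10^{7.905} yields log [Pb^2+(aq)] = −2.377, i.e. 0.0042 M.

0.0042 M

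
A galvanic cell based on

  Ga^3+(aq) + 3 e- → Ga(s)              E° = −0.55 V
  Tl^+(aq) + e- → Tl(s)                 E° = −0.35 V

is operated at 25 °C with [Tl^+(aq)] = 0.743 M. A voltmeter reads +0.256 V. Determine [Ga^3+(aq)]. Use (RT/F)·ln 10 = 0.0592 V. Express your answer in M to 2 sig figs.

Tl⁺/Tl is the cathode (higher E°); E°cell = −0.35 − (−0.55) = +0.20 V with n = 3.
From the Nernst equation, log Q = n(E° − E)/0.0592 = 3·(+0.20 − (+0.256))/0.0592 = −2.838.
The balanced reaction is 3 Tl^+(aq) + Ga(s) → 3 Tl(s) + Ga^3+(aq), so Q = [Ga^3+(aq)] / [Tl^+(aq)]^3.
Isolating [Ga^3+(aq)] in Q = 10^{−2.838} yields log [Ga^3+(aq)] = −3.225, i.e. 0.00060 M.

0.00060 M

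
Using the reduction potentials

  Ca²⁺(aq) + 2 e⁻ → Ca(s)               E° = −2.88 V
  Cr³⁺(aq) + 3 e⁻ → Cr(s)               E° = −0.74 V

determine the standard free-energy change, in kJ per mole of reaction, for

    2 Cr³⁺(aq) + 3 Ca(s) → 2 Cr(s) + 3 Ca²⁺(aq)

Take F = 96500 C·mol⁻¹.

−1239 kJ/mol

In the reaction as written Cr³⁺(aq) is reduced, so the Cr³⁺/Cr couple is the cathode and Ca²⁺/Ca is the anode.
E°cell = −0.74 − (−2.88) = +2.14 V; balancing electrons gives n = 6.
ΔG° = −nFE°cell = −(6)(96500)(+2.14) J/mol = −1239 kJ/mol.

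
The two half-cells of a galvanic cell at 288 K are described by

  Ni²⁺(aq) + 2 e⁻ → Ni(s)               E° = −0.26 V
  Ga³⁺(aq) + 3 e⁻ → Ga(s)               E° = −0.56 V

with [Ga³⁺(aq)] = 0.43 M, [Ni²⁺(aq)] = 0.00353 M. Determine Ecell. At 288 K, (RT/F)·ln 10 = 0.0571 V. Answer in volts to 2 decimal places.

+0.24 V

Since E°(Ni²⁺/Ni) > E°(Ga³⁺/Ga), Ni²⁺/Ni serves as the cathode.
The standard potential is −0.26 − (−0.56) = +0.30 V and the balanced reaction transfers n = 6 electrons.
For the overall reaction 3 Ni²⁺(aq) + 2 Ga(s) → 3 Ni(s) + 2 Ga³⁺(aq), Q = [Ga³⁺(aq)]^2 / [Ni²⁺(aq)]^3 = 4.2×10^6, giving log Q = 6.624.
E = E° − (0.0571/n)·log Q = +0.30 − (0.0571/6)(6.624) = +0.24 V.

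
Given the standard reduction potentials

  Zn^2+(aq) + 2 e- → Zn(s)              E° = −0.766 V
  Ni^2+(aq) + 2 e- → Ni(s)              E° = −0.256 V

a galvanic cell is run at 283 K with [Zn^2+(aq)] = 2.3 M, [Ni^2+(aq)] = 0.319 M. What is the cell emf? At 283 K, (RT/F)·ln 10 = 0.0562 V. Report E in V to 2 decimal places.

Ni²⁺/Ni is reduced (cathode, E° = −0.256 V) and Zn²⁺/Zn is oxidized (anode).
E°cell = −0.256 − (−0.766) = +0.510 V, with n = 2 electrons transferred.
Balancing gives Ni^2+(aq) + Zn(s) → Ni(s) + Zn^2+(aq); hence Q = [Zn^2+(aq)] / [Ni^2+(aq)] = 7.21 (log Q = 0.858).
E = E° − (0.0562/n)·log Q = +0.510 − (0.0562/2)(0.858) = +0.49 V.

+0.49 V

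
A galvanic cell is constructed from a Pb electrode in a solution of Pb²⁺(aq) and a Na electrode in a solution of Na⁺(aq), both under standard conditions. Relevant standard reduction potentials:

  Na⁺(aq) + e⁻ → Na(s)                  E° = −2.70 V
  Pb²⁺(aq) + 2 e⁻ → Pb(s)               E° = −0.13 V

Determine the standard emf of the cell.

The Pb²⁺/Pb couple has the higher E°, so Pb ion is reduced (cathode) and Na is oxidized (anode).
E°cell = E°(cathode) − E°(anode) = −0.13 − (−2.70) = +2.57 V.

+2.57 V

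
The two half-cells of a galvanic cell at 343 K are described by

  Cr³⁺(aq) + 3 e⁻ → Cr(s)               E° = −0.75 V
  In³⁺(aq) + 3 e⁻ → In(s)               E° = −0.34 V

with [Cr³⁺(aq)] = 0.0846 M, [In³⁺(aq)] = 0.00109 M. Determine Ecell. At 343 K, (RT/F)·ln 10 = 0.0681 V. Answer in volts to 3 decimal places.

In³⁺/In is reduced (cathode, E° = −0.34 V) and Cr³⁺/Cr is oxidized (anode).
The standard potential is −0.34 − (−0.75) = +0.41 V and the balanced reaction transfers n = 3 electrons.
Balancing gives In³⁺(aq) + Cr(s) → In(s) + Cr³⁺(aq); hence Q = [Cr³⁺(aq)] / [In³⁺(aq)] = 77.6 (log Q = 1.890).
Applying E = E° − (RT ln10/nF)·log Q gives +0.41 − (0.0681/3)(1.890) = +0.367 V.

+0.367 V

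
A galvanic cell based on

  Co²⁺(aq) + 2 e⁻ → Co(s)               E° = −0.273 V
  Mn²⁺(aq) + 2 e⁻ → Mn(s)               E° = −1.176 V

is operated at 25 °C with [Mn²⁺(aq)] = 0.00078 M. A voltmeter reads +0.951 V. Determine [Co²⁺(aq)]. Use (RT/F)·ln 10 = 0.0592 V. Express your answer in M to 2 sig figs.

0.033 M

Co²⁺/Co is the cathode (higher E°); E°cell = −0.273 − (−1.176) = +0.903 V with n = 2.
From the Nernst equation, log Q = n(E° − E)/0.0592 = 2·(+0.903 − (+0.951))/0.0592 = −1.622.
For Co²⁺(aq) + Mn(s) → Co(s) + Mn²⁺(aq), the reaction quotient is Q = [Mn²⁺(aq)] / [Co²⁺(aq)].
Substituting the known concentrations and solving, log [Co²⁺(aq)] = −1.486 and [Co²⁺(aq)] = 0.033 M.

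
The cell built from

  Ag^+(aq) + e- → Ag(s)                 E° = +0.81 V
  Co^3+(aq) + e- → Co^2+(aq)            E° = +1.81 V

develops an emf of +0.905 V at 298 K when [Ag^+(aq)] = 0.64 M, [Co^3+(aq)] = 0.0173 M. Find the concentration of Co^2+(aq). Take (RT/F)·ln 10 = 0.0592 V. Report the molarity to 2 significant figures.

With Co³⁺/Co²⁺ at the cathode and Ag⁺/Ag at the anode, E°cell = +1.81 − (+0.81) = +1.00 V (n = 1).
Since E = E° − (0.0592/n)·log Q, log Q = n(E° − E)/0.0592 = 1.605.
For Co^3+(aq) + Ag(s) → Co^2+(aq) + Ag^+(aq), the reaction quotient is Q = ([Co^2+(aq)]·[Ag^+(aq)]) / [Co^3+(aq)].
Isolating [Co^2+(aq)] in Q = 10^{1.605} yields log [Co^2+(aq)] = 0.037, i.e. 1.1 M.

1.1 M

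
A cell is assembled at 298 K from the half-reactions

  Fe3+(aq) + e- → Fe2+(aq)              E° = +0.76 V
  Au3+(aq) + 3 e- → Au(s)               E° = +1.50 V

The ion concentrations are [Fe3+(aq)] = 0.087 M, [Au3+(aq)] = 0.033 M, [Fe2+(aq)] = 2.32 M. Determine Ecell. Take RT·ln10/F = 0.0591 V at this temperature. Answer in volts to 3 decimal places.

Au³⁺/Au is reduced (cathode, E° = +1.50 V) and Fe³⁺/Fe²⁺ is oxidized (anode).
E°cell = E°cat − E°an = +1.50 − (+0.76) = +0.74 V; n = 3.
For the overall reaction Au3+(aq) + 3 Fe2+(aq) → Au(s) + 3 Fe3+(aq), Q = [Fe3+(aq)]^3 / ([Au3+(aq)]·[Fe2+(aq)]^3) = 0.0016, giving log Q = −2.796.
By the Nernst equation, E = +0.74 − (0.0591/3)·(−2.796) = +0.795 V.

+0.795 V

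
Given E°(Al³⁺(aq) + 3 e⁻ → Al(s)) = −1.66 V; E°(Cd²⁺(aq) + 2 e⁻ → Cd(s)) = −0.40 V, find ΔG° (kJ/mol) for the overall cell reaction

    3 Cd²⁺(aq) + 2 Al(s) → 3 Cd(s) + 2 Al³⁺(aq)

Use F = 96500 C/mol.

In the reaction as written Cd²⁺(aq) is reduced, so the Cd²⁺/Cd couple is the cathode and Al³⁺/Al is the anode.
E°cell = −0.40 − (−1.66) = +1.26 V; balancing electrons gives n = 6.
ΔG° = −nFE°cell = −(6)(96500)(+1.26) J/mol = −730 kJ/mol.

−730 kJ/mol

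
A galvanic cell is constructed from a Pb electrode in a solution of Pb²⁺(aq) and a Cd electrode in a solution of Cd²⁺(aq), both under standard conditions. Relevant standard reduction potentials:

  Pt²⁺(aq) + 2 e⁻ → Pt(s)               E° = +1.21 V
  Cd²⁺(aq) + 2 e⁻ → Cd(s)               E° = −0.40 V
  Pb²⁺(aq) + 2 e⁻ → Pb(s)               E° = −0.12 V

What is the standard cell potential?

+0.28 V

The Pb²⁺/Pb couple has the higher E°, so Pb ion is reduced (cathode) and Cd is oxidized (anode).
E°cell = E°(cathode) − E°(anode) = −0.12 − (−0.40) = +0.28 V.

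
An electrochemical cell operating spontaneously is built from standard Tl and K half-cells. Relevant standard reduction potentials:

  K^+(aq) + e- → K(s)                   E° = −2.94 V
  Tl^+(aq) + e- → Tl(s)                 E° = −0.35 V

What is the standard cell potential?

The Tl⁺/Tl couple has the higher E°, so Tl ion is reduced (cathode) and K is oxidized (anode).
E°cell = E°(cathode) − E°(anode) = −0.35 − (−2.94) = +2.59 V.

+2.59 V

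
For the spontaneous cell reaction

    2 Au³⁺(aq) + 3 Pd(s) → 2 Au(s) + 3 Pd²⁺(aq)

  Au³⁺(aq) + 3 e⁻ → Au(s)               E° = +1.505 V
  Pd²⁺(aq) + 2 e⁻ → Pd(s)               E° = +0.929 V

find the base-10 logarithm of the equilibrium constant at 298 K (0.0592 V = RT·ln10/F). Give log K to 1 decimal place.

The Au³⁺/Au couple is reduced (cathode); E°cell = +1.505 − (+0.929) = +0.576 V with n = 6.
At equilibrium E = 0, so log K = nE°cell / 0.0592 = (6)(+0.576) / 0.0592 = 58.4.

log K = 58.4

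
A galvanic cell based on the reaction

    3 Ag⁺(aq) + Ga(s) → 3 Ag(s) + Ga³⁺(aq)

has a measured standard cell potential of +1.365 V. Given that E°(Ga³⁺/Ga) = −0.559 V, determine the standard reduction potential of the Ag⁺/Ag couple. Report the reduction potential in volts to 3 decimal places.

In the reaction as written the Ag⁺/Ag couple is reduced (cathode) and Ga³⁺/Ga is oxidized (anode), so E°cell = E°(Ag⁺/Ag) − E°(Ga³⁺/Ga).
E°(Ag⁺/Ag) = E°cell + E°(anode) = +1.365 + (−0.559) = +0.806 V.

+0.806 V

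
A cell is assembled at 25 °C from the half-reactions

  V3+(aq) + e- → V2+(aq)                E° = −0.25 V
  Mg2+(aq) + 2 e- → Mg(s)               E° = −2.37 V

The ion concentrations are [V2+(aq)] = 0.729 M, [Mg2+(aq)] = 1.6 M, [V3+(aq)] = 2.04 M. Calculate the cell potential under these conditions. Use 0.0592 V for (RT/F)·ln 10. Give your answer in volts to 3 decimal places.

Since E°(V³⁺/V²⁺) > E°(Mg²⁺/Mg), V³⁺/V²⁺ serves as the cathode.
E°cell = −0.25 − (−2.37) = +2.12 V, with n = 2 electrons transferred.
Balancing gives 2 V3+(aq) + Mg(s) → 2 V2+(aq) + Mg2+(aq); hence Q = ([V2+(aq)]^2·[Mg2+(aq)]) / [V3+(aq)]^2 = 0.204 (log Q = −0.690).
By the Nernst equation, E = +2.12 − (0.0592/2)·(−0.690) = +2.140 V.

+2.140 V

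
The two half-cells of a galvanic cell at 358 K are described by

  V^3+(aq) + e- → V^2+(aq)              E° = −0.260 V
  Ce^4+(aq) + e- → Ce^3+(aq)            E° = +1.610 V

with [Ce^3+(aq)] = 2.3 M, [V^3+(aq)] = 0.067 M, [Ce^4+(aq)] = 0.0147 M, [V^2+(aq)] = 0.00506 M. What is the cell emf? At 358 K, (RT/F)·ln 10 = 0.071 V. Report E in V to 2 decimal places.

+1.63 V

Ce⁴⁺/Ce³⁺ is reduced (cathode, E° = +1.610 V) and V³⁺/V²⁺ is oxidized (anode).
E°cell = E°cat − E°an = +1.610 − (−0.260) = +1.870 V; n = 1.
For the overall reaction Ce^4+(aq) + V^2+(aq) → Ce^3+(aq) + V^3+(aq), Q = ([Ce^3+(aq)]·[V^3+(aq)]) / ([Ce^4+(aq)]·[V^2+(aq)]) = 2.07×10^3, giving log Q = 3.316.
By the Nernst equation, E = +1.870 − (0.071/1)·(3.316) = +1.63 V.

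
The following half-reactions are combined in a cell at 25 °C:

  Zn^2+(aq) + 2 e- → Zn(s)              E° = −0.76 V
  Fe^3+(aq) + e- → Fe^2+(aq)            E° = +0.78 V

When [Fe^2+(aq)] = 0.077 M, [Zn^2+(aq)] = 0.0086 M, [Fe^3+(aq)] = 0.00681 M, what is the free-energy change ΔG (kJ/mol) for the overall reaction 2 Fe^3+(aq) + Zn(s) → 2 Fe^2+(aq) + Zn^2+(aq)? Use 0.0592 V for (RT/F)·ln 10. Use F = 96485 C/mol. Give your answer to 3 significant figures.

−297 kJ/mol

With Fe³⁺/Fe²⁺ reduced at the cathode, E°cell = +0.78 − (−0.76) = +1.54 V and n = 2.
Here Q = ([Fe^2+(aq)]^2·[Zn^2+(aq)]) / [Fe^3+(aq)]^2 = 1.1 (log Q = 0.041), giving E = +1.54 − (0.0592/2)·(0.041) = +1.5388 V.
ΔG = −nFE = −(2)(96485)(+1.5388) J/mol = −297 kJ/mol.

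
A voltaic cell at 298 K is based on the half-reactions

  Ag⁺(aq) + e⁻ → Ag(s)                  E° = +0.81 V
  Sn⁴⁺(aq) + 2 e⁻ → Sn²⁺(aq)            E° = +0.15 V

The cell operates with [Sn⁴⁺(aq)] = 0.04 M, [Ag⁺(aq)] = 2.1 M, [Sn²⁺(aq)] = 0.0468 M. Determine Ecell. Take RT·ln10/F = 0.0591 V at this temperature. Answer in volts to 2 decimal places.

Since E°(Ag⁺/Ag) > E°(Sn⁴⁺/Sn²⁺), Ag⁺/Ag serves as the cathode.
E°cell = +0.81 − (+0.15) = +0.66 V, with n = 2 electrons transferred.
Balancing gives 2 Ag⁺(aq) + Sn²⁺(aq) → 2 Ag(s) + Sn⁴⁺(aq); hence Q = [Sn⁴⁺(aq)] / ([Ag⁺(aq)]^2·[Sn²⁺(aq)]) = 0.194 (log Q = −0.713).
E = E° − (0.0591/n)·log Q = +0.66 − (0.0591/2)(−0.713) = +0.68 V.

+0.68 V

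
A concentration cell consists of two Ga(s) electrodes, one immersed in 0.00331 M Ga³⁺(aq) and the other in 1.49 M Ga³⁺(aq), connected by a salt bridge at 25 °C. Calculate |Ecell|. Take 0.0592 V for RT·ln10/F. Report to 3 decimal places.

For a concentration cell E°cell = 0, since both electrodes use the same couple.
The compartment with the higher Ga³⁺(aq) concentration (1.49 M) acts as the cathode; ions are reduced there and produced at the dilute (0.00331 M) anode.
With n = 3, Ecell = −(0.0592/3)·log([dilute]/[conc]) = −(0.0592/3)·log(0.00331/1.49) = +0.052 V.

0.052 V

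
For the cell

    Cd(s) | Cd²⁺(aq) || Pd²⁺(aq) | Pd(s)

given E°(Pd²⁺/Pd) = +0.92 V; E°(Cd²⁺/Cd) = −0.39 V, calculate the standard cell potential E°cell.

+1.31 V

By convention the left-hand electrode in cell notation is the anode (oxidation) and the right-hand electrode is the cathode (reduction).
E°cell = E°(right) − E°(left) = +0.92 − (−0.39) = +1.31 V.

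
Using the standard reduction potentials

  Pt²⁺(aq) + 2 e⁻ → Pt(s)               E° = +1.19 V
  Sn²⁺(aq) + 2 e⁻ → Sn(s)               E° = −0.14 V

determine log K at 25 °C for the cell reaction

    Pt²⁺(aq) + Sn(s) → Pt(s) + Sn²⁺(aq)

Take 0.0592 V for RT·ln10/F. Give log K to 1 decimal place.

log K = 44.9

The Pt²⁺/Pt couple is reduced (cathode); E°cell = +1.19 − (−0.14) = +1.33 V with n = 2.
At equilibrium E = 0, so log K = nE°cell / 0.0592 = (2)(+1.33) / 0.0592 = 44.9.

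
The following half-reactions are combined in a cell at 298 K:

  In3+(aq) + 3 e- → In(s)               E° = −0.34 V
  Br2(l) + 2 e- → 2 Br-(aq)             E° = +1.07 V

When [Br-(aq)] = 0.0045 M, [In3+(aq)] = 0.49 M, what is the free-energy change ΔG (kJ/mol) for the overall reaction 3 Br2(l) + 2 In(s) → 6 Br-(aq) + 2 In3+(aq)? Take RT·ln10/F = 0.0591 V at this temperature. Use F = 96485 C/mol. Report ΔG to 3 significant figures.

−900 kJ/mol

E°cell = +1.07 − (−0.34) = +1.41 V; the balanced reaction transfers n = 6 electrons.
Here Q = [Br-(aq)]^6·[In3+(aq)]^2 = 1.99×10^−15 (log Q = −14.700), giving E = +1.41 − (0.0591/6)·(−14.700) = +1.5548 V.
Finally ΔG = −nFE = −(6)(96485 C/mol)(+1.5548 V) = −900 kJ/mol.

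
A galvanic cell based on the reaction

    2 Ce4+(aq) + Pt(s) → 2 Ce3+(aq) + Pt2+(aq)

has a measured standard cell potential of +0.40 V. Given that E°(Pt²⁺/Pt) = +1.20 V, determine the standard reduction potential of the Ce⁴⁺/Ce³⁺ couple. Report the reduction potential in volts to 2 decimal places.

In the reaction as written the Ce⁴⁺/Ce³⁺ couple is reduced (cathode) and Pt²⁺/Pt is oxidized (anode), so E°cell = E°(Ce⁴⁺/Ce³⁺) − E°(Pt²⁺/Pt).
E°(Ce⁴⁺/Ce³⁺) = E°cell + E°(anode) = +0.40 + (+1.20) = +1.60 V.

+1.60 V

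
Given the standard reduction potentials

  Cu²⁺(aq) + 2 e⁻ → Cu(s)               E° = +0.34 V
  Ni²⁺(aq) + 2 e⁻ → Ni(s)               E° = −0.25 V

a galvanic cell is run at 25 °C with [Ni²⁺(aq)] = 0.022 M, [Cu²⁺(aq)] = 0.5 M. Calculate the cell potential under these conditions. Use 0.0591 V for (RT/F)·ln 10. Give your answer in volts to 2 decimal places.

+0.63 V

Since E°(Cu²⁺/Cu) > E°(Ni²⁺/Ni), Cu²⁺/Cu serves as the cathode.
The standard potential is +0.34 − (−0.25) = +0.59 V and the balanced reaction transfers n = 2 electrons.
Balancing gives Cu²⁺(aq) + Ni(s) → Cu(s) + Ni²⁺(aq); hence Q = [Ni²⁺(aq)] / [Cu²⁺(aq)] = 0.044 (log Q = −1.357).
By the Nernst equation, E = +0.59 − (0.0591/2)·(−1.357) = +0.63 V.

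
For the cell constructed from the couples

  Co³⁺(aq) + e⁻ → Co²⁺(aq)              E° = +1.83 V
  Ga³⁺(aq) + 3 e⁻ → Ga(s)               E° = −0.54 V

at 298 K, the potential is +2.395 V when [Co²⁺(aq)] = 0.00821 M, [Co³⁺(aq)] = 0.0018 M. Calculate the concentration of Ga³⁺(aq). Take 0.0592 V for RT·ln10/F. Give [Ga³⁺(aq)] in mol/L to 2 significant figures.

0.00057 M

The Co³⁺/Co²⁺ couple has the larger reduction potential, so it is the cathode: E°cell = +1.83 − (−0.54) = +2.37 V and n = 3.
Rearranging E = E° − (0.0592/n)·log Q gives log Q = 3(+2.37 − (+2.395))/0.0592 = −1.267.
Balancing electrons gives 3 Co³⁺(aq) + Ga(s) → 3 Co²⁺(aq) + Ga³⁺(aq); thus Q = ([Co²⁺(aq)]^3·[Ga³⁺(aq)]) / [Co³⁺(aq)]^3.
Isolating [Ga³⁺(aq)] in Q = 10^{−1.267} yields log [Ga³⁺(aq)] = −3.244, i.e. 0.00057 M.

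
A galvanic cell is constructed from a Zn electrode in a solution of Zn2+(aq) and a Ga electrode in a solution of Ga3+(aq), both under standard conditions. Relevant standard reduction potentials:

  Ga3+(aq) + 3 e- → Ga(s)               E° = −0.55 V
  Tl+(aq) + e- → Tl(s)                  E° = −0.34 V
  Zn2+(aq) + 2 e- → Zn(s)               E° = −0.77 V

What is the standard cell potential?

+0.22 V

The Ga³⁺/Ga couple has the higher E°, so Ga ion is reduced (cathode) and Zn is oxidized (anode).
E°cell = E°(cathode) − E°(anode) = −0.55 − (−0.77) = +0.22 V.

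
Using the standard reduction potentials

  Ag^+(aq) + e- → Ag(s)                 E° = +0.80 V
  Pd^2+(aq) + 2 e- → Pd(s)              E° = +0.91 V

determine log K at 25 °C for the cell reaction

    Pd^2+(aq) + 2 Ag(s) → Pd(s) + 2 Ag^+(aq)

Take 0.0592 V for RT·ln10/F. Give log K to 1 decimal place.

log K = 3.7

The Pd²⁺/Pd couple is reduced (cathode); E°cell = +0.91 − (+0.80) = +0.11 V with n = 2.
At equilibrium E = 0, so log K = nE°cell / 0.0592 = (2)(+0.11) / 0.0592 = 3.7.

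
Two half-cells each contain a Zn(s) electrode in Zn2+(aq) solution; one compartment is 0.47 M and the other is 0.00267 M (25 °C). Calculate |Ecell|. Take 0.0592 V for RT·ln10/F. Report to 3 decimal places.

For a concentration cell E°cell = 0, since both electrodes use the same couple.
The compartment with the higher Zn2+(aq) concentration (0.47 M) acts as the cathode; ions are reduced there and produced at the dilute (0.00267 M) anode.
With n = 2, Ecell = −(0.0592/2)·log([dilute]/[conc]) = −(0.0592/2)·log(0.00267/0.47) = +0.066 V.

0.066 V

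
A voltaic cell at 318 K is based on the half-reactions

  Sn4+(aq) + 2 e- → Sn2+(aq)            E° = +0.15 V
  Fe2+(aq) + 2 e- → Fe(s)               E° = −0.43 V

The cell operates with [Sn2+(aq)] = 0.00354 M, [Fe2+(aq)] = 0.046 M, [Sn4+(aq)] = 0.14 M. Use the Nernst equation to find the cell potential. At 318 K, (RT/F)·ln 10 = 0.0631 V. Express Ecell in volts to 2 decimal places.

+0.67 V

Since E°(Sn⁴⁺/Sn²⁺) > E°(Fe²⁺/Fe), Sn⁴⁺/Sn²⁺ serves as the cathode.
The standard potential is +0.15 − (−0.43) = +0.58 V and the balanced reaction transfers n = 2 electrons.
Balancing gives Sn4+(aq) + Fe(s) → Sn2+(aq) + Fe2+(aq); hence Q = ([Sn2+(aq)]·[Fe2+(aq)]) / [Sn4+(aq)] = 0.00116 (log Q = −2.934).
Applying E = E° − (RT ln10/nF)·log Q gives +0.58 − (0.0631/2)(−2.934) = +0.67 V.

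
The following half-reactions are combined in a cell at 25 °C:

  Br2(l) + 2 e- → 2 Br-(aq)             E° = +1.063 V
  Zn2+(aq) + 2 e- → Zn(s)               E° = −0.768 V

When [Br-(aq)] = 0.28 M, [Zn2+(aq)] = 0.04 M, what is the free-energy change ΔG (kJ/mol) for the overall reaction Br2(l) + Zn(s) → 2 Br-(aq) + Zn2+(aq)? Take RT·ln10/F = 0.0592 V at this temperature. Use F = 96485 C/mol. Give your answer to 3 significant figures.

−368 kJ/mol

E°cell = +1.063 − (−0.768) = +1.831 V; the balanced reaction transfers n = 2 electrons.
Here Q = [Br-(aq)]^2·[Zn2+(aq)] = 0.00314 (log Q = −2.504), giving E = +1.831 − (0.0592/2)·(−2.504) = +1.9051 V.
Finally ΔG = −nFE = −(2)(96485 C/mol)(+1.9051 V) = −368 kJ/mol.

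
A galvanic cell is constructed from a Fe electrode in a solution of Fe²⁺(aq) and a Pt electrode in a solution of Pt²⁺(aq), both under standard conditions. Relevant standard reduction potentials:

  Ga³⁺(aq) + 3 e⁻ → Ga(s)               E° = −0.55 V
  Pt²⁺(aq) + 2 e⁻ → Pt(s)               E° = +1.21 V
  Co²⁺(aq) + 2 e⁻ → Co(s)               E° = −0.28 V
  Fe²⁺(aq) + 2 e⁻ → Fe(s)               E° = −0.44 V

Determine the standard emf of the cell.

The Pt²⁺/Pt couple has the higher E°, so Pt ion is reduced (cathode) and Fe is oxidized (anode).
E°cell = E°(cathode) − E°(anode) = +1.21 − (−0.44) = +1.65 V.

+1.65 V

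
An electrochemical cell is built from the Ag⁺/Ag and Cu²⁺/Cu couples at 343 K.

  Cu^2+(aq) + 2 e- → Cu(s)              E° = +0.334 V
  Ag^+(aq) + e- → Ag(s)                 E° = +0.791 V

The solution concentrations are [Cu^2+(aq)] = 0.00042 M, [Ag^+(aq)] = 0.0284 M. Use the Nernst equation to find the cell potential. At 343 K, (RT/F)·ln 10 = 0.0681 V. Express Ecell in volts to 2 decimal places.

+0.47 V

Since E°(Ag⁺/Ag) > E°(Cu²⁺/Cu), Ag⁺/Ag serves as the cathode.
The standard potential is +0.791 − (+0.334) = +0.457 V and the balanced reaction transfers n = 2 electrons.
Balancing gives 2 Ag^+(aq) + Cu(s) → 2 Ag(s) + Cu^2+(aq); hence Q = [Cu^2+(aq)] / [Ag^+(aq)]^2 = 0.521 (log Q = −0.283).
Applying E = E° − (RT ln10/nF)·log Q gives +0.457 − (0.0681/2)(−0.283) = +0.47 V.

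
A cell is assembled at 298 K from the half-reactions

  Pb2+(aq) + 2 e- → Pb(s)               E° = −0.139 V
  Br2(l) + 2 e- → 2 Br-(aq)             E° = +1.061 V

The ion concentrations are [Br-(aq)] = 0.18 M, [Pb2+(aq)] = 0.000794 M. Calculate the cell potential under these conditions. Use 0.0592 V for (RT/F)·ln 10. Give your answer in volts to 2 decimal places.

+1.34 V

The Br₂/Br⁻ couple has the more positive E°, so it is the cathode; Pb²⁺/Pb is the anode.
E°cell = E°cat − E°an = +1.061 − (−0.139) = +1.200 V; n = 2.
The balanced reaction is Br2(l) + Pb(s) → 2 Br-(aq) + Pb2+(aq), so Q = [Br-(aq)]^2·[Pb2+(aq)] = 2.57×10^−5 and log Q = −4.590.
Applying E = E° − (RT ln10/nF)·log Q gives +1.200 − (0.0592/2)(−4.590) = +1.34 V.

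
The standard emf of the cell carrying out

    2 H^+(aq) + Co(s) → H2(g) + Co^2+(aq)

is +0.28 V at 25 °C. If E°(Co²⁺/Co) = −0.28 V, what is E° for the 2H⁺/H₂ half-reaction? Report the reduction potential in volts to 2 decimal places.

+0.00 V

In the reaction as written the 2H⁺/H₂ couple is reduced (cathode) and Co²⁺/Co is oxidized (anode), so E°cell = E°(2H⁺/H₂) − E°(Co²⁺/Co).
E°(2H⁺/H₂) = E°cell + E°(anode) = +0.28 + (−0.28) = +0.00 V.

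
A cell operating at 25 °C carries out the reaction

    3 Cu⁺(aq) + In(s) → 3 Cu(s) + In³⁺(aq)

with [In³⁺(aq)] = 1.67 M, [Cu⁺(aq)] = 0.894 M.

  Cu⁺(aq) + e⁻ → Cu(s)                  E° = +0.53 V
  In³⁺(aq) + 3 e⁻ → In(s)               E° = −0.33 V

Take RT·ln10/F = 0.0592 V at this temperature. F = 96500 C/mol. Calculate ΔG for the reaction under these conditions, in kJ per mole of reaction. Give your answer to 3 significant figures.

With Cu⁺/Cu reduced at the cathode, E°cell = +0.53 − (−0.33) = +0.86 V and n = 3.
Q = [In³⁺(aq)] / [Cu⁺(aq)]^3 = 2.34, so log Q = 0.369 and E = +0.86 − (0.0592/3)(0.369) = +0.8527 V.
Then ΔG = −nFE = −3 × 96500 × +0.8527 J/mol = −247 kJ/mol.

−247 kJ/mol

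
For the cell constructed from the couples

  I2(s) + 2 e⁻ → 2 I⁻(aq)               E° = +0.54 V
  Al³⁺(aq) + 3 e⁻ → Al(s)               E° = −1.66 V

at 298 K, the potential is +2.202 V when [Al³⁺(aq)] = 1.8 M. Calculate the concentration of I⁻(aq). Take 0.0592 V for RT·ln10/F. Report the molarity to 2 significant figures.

0.76 M

The I₂/I⁻ couple has the larger reduction potential, so it is the cathode: E°cell = +0.54 − (−1.66) = +2.20 V and n = 6.
Since E = E° − (0.0592/n)·log Q, log Q = n(E° − E)/0.0592 = −0.203.
Balancing electrons gives 3 I2(s) + 2 Al(s) → 6 I⁻(aq) + 2 Al³⁺(aq); thus Q = [I⁻(aq)]^6·[Al³⁺(aq)]^2.
Substituting the known concentrations and solving, log [I⁻(aq)] = −0.119 and [I⁻(aq)] = 0.76 M.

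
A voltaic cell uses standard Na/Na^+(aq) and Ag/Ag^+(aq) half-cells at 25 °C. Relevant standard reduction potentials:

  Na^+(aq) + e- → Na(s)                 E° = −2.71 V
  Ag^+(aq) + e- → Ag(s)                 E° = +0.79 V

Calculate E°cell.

The Ag⁺/Ag couple has the higher E°, so Ag ion is reduced (cathode) and Na is oxidized (anode).
E°cell = E°(cathode) − E°(anode) = +0.79 − (−2.71) = +3.50 V.

+3.50 V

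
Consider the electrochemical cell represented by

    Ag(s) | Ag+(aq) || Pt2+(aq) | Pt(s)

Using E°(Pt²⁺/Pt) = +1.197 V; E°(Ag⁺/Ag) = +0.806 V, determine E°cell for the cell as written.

+0.391 V

By convention the left-hand electrode in cell notation is the anode (oxidation) and the right-hand electrode is the cathode (reduction).
E°cell = E°(right) − E°(left) = +1.197 − (+0.806) = +0.391 V.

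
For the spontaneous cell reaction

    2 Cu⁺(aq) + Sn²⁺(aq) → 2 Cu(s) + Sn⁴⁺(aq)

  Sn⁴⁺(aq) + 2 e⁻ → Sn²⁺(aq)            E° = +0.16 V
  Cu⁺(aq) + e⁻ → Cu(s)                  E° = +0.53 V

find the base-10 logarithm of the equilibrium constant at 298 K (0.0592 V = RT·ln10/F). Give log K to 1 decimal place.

log K = 12.5

The Cu⁺/Cu couple is reduced (cathode); E°cell = +0.53 − (+0.16) = +0.37 V with n = 2.
At equilibrium E = 0, so log K = nE°cell / 0.0592 = (2)(+0.37) / 0.0592 = 12.5.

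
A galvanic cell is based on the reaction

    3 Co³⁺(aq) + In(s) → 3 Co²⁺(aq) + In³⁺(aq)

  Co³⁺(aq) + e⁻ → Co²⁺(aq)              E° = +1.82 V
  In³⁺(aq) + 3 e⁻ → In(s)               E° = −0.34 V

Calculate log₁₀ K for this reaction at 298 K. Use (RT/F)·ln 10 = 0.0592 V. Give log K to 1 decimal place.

log K = 109.5

The Co³⁺/Co²⁺ couple is reduced (cathode); E°cell = +1.82 − (−0.34) = +2.16 V with n = 3.
At equilibrium E = 0, so log K = nE°cell / 0.0592 = (3)(+2.16) / 0.0592 = 109.5.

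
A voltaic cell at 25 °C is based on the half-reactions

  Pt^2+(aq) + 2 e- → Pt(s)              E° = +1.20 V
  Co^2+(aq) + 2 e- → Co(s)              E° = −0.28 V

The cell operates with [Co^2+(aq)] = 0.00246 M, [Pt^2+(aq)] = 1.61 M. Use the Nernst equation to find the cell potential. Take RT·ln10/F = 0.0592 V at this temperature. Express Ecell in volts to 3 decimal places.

Since E°(Pt²⁺/Pt) > E°(Co²⁺/Co), Pt²⁺/Pt serves as the cathode.
The standard potential is +1.20 − (−0.28) = +1.48 V and the balanced reaction transfers n = 2 electrons.
The balanced reaction is Pt^2+(aq) + Co(s) → Pt(s) + Co^2+(aq), so Q = [Co^2+(aq)] / [Pt^2+(aq)] = 0.00153 and log Q = −2.816.
By the Nernst equation, E = +1.48 − (0.0592/2)·(−2.816) = +1.563 V.

+1.563 V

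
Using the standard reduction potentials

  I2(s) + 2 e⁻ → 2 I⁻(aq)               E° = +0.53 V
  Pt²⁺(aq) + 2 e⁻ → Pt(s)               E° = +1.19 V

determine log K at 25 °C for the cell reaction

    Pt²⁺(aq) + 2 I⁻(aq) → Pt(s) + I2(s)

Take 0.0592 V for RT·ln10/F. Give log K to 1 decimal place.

log K = 22.3

The Pt²⁺/Pt couple is reduced (cathode); E°cell = +1.19 − (+0.53) = +0.66 V with n = 2.
At equilibrium E = 0, so log K = nE°cell / 0.0592 = (2)(+0.66) / 0.0592 = 22.3.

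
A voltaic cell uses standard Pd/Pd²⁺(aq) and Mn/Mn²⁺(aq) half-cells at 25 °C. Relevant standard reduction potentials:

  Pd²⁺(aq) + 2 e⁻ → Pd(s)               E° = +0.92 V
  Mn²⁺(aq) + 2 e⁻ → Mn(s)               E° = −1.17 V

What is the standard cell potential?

+2.09 V

The Pd²⁺/Pd couple has the higher E°, so Pd ion is reduced (cathode) and Mn is oxidized (anode).
E°cell = E°(cathode) − E°(anode) = +0.92 − (−1.17) = +2.09 V.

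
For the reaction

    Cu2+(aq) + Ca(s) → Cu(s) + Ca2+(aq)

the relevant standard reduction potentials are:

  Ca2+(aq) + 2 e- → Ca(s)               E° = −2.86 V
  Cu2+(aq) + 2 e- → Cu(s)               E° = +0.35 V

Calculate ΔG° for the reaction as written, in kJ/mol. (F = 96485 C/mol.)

In the reaction as written Cu2+(aq) is reduced, so the Cu²⁺/Cu couple is the cathode and Ca²⁺/Ca is the anode.
E°cell = +0.35 − (−2.86) = +3.21 V; balancing electrons gives n = 2.
ΔG° = −nFE°cell = −(2)(96485)(+3.21) J/mol = −619 kJ/mol.

−619 kJ/mol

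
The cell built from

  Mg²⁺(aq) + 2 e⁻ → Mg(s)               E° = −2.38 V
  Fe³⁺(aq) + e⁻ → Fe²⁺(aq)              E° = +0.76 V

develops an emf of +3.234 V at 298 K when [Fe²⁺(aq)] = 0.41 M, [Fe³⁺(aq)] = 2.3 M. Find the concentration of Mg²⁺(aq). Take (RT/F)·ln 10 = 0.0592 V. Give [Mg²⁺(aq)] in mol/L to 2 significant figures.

The Fe³⁺/Fe²⁺ couple has the larger reduction potential, so it is the cathode: E°cell = +0.76 − (−2.38) = +3.14 V and n = 2.
Rearranging E = E° − (0.0592/n)·log Q gives log Q = 2(+3.14 − (+3.234))/0.0592 = −3.176.
For 2 Fe³⁺(aq) + Mg(s) → 2 Fe²⁺(aq) + Mg²⁺(aq), the reaction quotient is Q = ([Fe²⁺(aq)]^2·[Mg²⁺(aq)]) / [Fe³⁺(aq)]^2.
Solving for the unknown gives log [Mg²⁺(aq)] = −1.678, so [Mg²⁺(aq)] ≈ 0.021 M.

0.021 M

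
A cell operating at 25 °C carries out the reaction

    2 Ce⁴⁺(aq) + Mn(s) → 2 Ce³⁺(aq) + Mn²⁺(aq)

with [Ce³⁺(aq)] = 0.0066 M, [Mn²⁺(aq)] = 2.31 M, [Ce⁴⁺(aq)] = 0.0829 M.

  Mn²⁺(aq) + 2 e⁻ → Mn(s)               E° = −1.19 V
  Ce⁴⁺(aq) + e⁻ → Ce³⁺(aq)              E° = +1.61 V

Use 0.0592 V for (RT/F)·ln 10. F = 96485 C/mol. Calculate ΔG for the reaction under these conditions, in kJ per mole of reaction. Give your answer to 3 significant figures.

−551 kJ/mol

With Ce⁴⁺/Ce³⁺ reduced at the cathode, E°cell = +1.61 − (−1.19) = +2.80 V and n = 2.
Q = ([Ce³⁺(aq)]^2·[Mn²⁺(aq)]) / [Ce⁴⁺(aq)]^2 = 0.0146, so log Q = −1.834 and E = +2.80 − (0.0592/2)(−1.834) = +2.8543 V.
ΔG = −nFE = −(2)(96485)(+2.8543) J/mol = −551 kJ/mol.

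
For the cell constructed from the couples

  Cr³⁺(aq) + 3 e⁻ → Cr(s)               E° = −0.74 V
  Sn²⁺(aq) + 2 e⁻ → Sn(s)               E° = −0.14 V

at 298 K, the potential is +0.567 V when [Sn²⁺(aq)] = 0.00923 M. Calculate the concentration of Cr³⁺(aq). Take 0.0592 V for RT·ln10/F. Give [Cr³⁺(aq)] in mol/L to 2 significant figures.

Sn²⁺/Sn is the cathode (higher E°); E°cell = −0.14 − (−0.74) = +0.60 V with n = 6.
Rearranging E = E° − (0.0592/n)·log Q gives log Q = 6(+0.60 − (+0.567))/0.0592 = 3.345.
The balanced reaction is 3 Sn²⁺(aq) + 2 Cr(s) → 3 Sn(s) + 2 Cr³⁺(aq), so Q = [Cr³⁺(aq)]^2 / [Sn²⁺(aq)]^3.
Substituting the known concentrations and solving, log [Cr³⁺(aq)] = −1.380 and [Cr³⁺(aq)] = 0.042 M.

0.042 M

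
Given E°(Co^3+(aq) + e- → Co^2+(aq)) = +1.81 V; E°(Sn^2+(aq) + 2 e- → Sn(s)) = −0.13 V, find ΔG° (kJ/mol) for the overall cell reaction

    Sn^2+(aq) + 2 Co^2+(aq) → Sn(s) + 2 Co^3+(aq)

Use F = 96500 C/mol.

+374 kJ/mol

In the reaction as written Sn^2+(aq) is reduced, so the Sn²⁺/Sn couple is the cathode and Co³⁺/Co²⁺ is the anode.
E°cell = −0.13 − (+1.81) = −1.94 V; balancing electrons gives n = 2.
ΔG° = −nFE°cell = −(2)(96500)(−1.94) J/mol = +374 kJ/mol.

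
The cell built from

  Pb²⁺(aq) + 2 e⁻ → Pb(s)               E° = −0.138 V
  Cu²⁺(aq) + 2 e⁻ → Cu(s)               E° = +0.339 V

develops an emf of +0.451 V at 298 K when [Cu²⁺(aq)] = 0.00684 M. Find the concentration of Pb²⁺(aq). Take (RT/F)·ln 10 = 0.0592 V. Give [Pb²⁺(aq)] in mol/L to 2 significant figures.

The Cu²⁺/Cu couple has the larger reduction potential, so it is the cathode: E°cell = +0.339 − (−0.138) = +0.477 V and n = 2.
Rearranging E = E° − (0.0592/n)·log Q gives log Q = 2(+0.477 − (+0.451))/0.0592 = 0.878.
Balancing electrons gives Cu²⁺(aq) + Pb(s) → Cu(s) + Pb²⁺(aq); thus Q = [Pb²⁺(aq)] / [Cu²⁺(aq)].
Substituting the known concentrations and solving, log [Pb²⁺(aq)] = −1.287 and [Pb²⁺(aq)] = 0.052 M.

0.052 M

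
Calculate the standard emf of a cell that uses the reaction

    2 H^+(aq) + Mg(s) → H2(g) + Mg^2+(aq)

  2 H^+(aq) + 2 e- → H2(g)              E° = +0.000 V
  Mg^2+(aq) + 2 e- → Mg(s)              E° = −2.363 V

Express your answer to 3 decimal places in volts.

+2.363 V

H^+(aq) gains electrons, so the 2H⁺/H₂ couple is the cathode; the Mg²⁺/Mg couple is the anode.
E°cell = E°(cathode) − E°(anode) = +0.000 − (−2.363) = +2.363 V.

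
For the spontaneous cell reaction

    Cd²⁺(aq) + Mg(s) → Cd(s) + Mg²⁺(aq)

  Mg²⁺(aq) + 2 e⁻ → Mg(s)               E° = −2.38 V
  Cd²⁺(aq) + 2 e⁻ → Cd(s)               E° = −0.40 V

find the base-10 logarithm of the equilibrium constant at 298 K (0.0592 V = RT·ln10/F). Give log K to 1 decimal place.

log K = 66.9

The Cd²⁺/Cd couple is reduced (cathode); E°cell = −0.40 − (−2.38) = +1.98 V with n = 2.
At equilibrium E = 0, so log K = nE°cell / 0.0592 = (2)(+1.98) / 0.0592 = 66.9.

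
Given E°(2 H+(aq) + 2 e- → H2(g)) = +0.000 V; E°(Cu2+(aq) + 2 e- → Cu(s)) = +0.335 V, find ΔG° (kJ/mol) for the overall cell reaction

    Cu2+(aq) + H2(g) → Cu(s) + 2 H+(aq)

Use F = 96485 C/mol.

In the reaction as written Cu2+(aq) is reduced, so the Cu²⁺/Cu couple is the cathode and 2H⁺/H₂ is the anode.
E°cell = +0.335 − (+0.000) = +0.335 V; balancing electrons gives n = 2.
ΔG° = −nFE°cell = −(2)(96485)(+0.335) J/mol = −64.6 kJ/mol.

−64.6 kJ/mol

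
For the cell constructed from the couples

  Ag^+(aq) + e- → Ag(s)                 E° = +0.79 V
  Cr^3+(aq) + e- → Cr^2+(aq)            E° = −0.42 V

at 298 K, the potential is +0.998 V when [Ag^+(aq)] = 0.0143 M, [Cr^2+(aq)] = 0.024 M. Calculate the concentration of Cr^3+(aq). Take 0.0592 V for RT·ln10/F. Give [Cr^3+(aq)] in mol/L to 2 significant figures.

1.3 M

With Ag⁺/Ag at the cathode and Cr³⁺/Cr²⁺ at the anode, E°cell = +0.79 − (−0.42) = +1.21 V (n = 1).
Rearranging E = E° − (0.0592/n)·log Q gives log Q = 1(+1.21 − (+0.998))/0.0592 = 3.581.
Balancing electrons gives Ag^+(aq) + Cr^2+(aq) → Ag(s) + Cr^3+(aq); thus Q = [Cr^3+(aq)] / ([Ag^+(aq)]·[Cr^2+(aq)]).
Solving for the unknown gives log [Cr^3+(aq)] = 0.117, so [Cr^3+(aq)] ≈ 1.3 M.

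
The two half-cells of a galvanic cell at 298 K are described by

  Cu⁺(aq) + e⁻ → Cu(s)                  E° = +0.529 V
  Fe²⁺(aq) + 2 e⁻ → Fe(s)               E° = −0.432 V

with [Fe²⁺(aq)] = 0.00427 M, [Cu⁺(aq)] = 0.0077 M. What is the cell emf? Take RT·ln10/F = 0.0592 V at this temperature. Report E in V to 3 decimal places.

Since E°(Cu⁺/Cu) > E°(Fe²⁺/Fe), Cu⁺/Cu serves as the cathode.
The standard potential is +0.529 − (−0.432) = +0.961 V and the balanced reaction transfers n = 2 electrons.
The balanced reaction is 2 Cu⁺(aq) + Fe(s) → 2 Cu(s) + Fe²⁺(aq), so Q = [Fe²⁺(aq)] / [Cu⁺(aq)]^2 = 72 and log Q = 1.857.
By the Nernst equation, E = +0.961 − (0.0592/2)·(1.857) = +0.906 V.

+0.906 V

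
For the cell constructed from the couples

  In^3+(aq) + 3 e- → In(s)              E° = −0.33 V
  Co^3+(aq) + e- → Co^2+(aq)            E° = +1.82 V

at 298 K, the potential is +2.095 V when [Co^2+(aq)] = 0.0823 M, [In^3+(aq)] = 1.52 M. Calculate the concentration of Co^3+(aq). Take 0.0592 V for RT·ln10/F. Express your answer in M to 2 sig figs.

0.011 M

Co³⁺/Co²⁺ is the cathode (higher E°); E°cell = +1.82 − (−0.33) = +2.15 V with n = 3.
Rearranging E = E° − (0.0592/n)·log Q gives log Q = 3(+2.15 − (+2.095))/0.0592 = 2.787.
The balanced reaction is 3 Co^3+(aq) + In(s) → 3 Co^2+(aq) + In^3+(aq), so Q = ([Co^2+(aq)]^3·[In^3+(aq)]) / [Co^3+(aq)]^3.
Substituting the known concentrations and solving, log [Co^3+(aq)] = −1.953 and [Co^3+(aq)] = 0.011 M.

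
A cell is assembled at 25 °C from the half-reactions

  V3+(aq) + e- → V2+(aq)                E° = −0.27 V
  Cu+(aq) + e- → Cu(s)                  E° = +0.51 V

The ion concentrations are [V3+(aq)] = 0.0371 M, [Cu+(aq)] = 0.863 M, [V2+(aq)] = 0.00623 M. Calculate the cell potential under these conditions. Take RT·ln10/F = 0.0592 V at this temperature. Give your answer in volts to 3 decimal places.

+0.730 V

Cu⁺/Cu is reduced (cathode, E° = +0.51 V) and V³⁺/V²⁺ is oxidized (anode).
The standard potential is +0.51 − (−0.27) = +0.78 V and the balanced reaction transfers n = 1 electron.
For the overall reaction Cu+(aq) + V2+(aq) → Cu(s) + V3+(aq), Q = [V3+(aq)] / ([Cu+(aq)]·[V2+(aq)]) = 6.9, giving log Q = 0.839.
By the Nernst equation, E = +0.78 − (0.0592/1)·(0.839) = +0.730 V.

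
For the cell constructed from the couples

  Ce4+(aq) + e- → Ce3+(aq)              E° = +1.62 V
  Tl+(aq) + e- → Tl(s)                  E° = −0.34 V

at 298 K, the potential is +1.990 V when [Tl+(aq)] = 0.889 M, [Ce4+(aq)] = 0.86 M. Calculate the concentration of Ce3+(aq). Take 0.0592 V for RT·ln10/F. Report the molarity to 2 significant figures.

0.30 M

The Ce⁴⁺/Ce³⁺ couple has the larger reduction potential, so it is the cathode: E°cell = +1.62 − (−0.34) = +1.96 V and n = 1.
From the Nernst equation, log Q = n(E° − E)/0.0592 = 1·(+1.96 − (+1.990))/0.0592 = −0.507.
The balanced reaction is Ce4+(aq) + Tl(s) → Ce3+(aq) + Tl+(aq), so Q = ([Ce3+(aq)]·[Tl+(aq)]) / [Ce4+(aq)].
Substituting the known concentrations and solving, log [Ce3+(aq)] = −0.521 and [Ce3+(aq)] = 0.30 M.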